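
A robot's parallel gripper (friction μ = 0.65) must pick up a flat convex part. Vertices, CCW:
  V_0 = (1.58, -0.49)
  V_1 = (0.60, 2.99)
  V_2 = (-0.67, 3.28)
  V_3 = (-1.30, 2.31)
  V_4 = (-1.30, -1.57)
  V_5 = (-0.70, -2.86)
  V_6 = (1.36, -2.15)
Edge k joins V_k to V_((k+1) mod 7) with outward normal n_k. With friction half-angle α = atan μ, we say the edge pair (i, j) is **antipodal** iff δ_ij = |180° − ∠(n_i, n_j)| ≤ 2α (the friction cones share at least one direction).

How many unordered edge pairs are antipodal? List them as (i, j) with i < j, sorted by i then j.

α = atan 0.65 = 33.02°;  2α = 66.05°
n_0 = (+0.9626, +0.2711)
n_1 = (+0.2226, +0.9749)
n_2 = (-0.8386, +0.5447)
n_3 = (-1.0000, -0.0000)
n_4 = (-0.9067, -0.4217)
n_5 = (+0.3258, -0.9454)
n_6 = (+0.9913, -0.1314)
  (0,1): δ = 118.59°  ·
  (0,2): δ = 48.73°  ✓
  (0,3): δ = 15.73°  ✓
  (0,4): δ = 9.22°  ✓
  (0,5): δ = 93.29°  ·
  (0,6): δ = 156.72°  ·
  (1,2): δ = 110.14°  ·
  (1,3): δ = 77.14°  ·
  (1,4): δ = 52.19°  ✓
  (1,5): δ = 31.88°  ✓
  (1,6): δ = 95.31°  ·
  (2,3): δ = 147.00°  ·
  (2,4): δ = 122.05°  ·
  (2,5): δ = 37.98°  ✓
  (2,6): δ = 25.45°  ✓
  (3,4): δ = 155.06°  ·
  (3,5): δ = 70.98°  ·
  (3,6): δ = 7.55°  ✓
  (4,5): δ = 95.93°  ·
  (4,6): δ = 32.49°  ✓
  (5,6): δ = 116.57°  ·
antipodal pairs: 9

count = 9; pairs: (0,2), (0,3), (0,4), (1,4), (1,5), (2,5), (2,6), (3,6), (4,6)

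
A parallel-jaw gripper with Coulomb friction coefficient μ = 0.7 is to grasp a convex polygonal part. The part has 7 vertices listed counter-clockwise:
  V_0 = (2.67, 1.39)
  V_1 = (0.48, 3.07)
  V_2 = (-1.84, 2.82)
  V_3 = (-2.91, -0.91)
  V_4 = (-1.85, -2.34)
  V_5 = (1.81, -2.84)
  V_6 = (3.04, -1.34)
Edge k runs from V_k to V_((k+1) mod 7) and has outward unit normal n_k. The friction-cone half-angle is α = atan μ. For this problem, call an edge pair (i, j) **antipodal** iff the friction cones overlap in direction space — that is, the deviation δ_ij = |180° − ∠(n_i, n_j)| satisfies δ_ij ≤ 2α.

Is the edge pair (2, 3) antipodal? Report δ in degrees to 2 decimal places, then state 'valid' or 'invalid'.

δ = 127.45°, invalid

α = atan 0.7 = 34.99°;  2α = 69.98°
edge 2: e_2 = (-1.07, -3.73);  n_2 = (-0.9612, +0.2757)
edge 3: e_3 = (+1.06, -1.43);  n_3 = (-0.8034, -0.5955)
∠(n_2, n_3) = 52.55°
δ = |180° − 52.55°| = 127.45°
127.45° > 2α = 69.98°  →  invalid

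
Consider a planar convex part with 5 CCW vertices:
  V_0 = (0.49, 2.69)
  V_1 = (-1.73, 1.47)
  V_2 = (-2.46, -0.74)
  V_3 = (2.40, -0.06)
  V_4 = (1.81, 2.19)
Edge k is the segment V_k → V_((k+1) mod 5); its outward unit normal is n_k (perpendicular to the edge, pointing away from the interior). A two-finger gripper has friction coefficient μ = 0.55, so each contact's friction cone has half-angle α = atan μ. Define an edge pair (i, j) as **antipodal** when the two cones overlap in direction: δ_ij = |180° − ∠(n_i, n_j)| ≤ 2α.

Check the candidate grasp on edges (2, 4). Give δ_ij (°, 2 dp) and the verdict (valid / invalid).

δ = 28.71°, valid

α = atan 0.55 = 28.81°;  2α = 57.62°
edge 2: e_2 = (+4.86, +0.68);  n_2 = (+0.1386, -0.9904)
edge 4: e_4 = (-1.32, +0.50);  n_4 = (+0.3542, +0.9352)
∠(n_2, n_4) = 151.29°
δ = |180° − 151.29°| = 28.71°
28.71° ≤ 2α = 57.62°  →  valid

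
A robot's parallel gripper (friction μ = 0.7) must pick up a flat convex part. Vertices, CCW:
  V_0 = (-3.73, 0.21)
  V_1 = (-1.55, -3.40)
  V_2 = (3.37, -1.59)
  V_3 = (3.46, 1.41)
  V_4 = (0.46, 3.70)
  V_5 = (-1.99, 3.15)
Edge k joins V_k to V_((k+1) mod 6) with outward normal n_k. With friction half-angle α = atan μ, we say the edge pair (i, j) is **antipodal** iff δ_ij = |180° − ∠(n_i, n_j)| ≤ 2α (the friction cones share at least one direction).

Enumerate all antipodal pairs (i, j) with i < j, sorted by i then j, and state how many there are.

count = 6; pairs: (0,2), (0,3), (1,3), (1,4), (1,5), (2,5)

α = atan 0.7 = 34.99°;  2α = 69.98°
n_0 = (-0.8560, -0.5169)
n_1 = (+0.3453, -0.9385)
n_2 = (+0.9996, -0.0300)
n_3 = (+0.6068, +0.7949)
n_4 = (-0.2190, +0.9757)
n_5 = (-0.8606, +0.5093)
  (0,1): δ = 100.93°  ·
  (0,2): δ = 32.85°  ✓
  (0,3): δ = 21.52°  ✓
  (0,4): δ = 71.53°  ·
  (0,5): δ = 118.25°  ·
  (1,2): δ = 111.92°  ·
  (1,3): δ = 57.55°  ✓
  (1,4): δ = 7.55°  ✓
  (1,5): δ = 39.18°  ✓
  (2,3): δ = 125.64°  ·
  (2,4): δ = 75.63°  ·
  (2,5): δ = 28.90°  ✓
  (3,4): δ = 129.99°  ·
  (3,5): δ = 83.26°  ·
  (4,5): δ = 133.27°  ·
antipodal pairs: 6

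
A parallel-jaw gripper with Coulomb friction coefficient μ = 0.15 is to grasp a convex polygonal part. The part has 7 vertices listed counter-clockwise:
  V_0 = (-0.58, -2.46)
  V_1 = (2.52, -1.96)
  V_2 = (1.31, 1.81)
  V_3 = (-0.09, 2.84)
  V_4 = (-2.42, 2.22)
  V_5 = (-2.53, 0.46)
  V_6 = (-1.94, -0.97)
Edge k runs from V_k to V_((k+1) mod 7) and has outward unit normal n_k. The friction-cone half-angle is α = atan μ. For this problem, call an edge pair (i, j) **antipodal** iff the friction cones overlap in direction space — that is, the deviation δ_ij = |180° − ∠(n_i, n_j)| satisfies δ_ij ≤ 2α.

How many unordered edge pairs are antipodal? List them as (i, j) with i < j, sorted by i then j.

α = atan 0.15 = 8.53°;  2α = 17.06°
n_0 = (+0.1592, -0.9872)
n_1 = (+0.9522, +0.3056)
n_2 = (+0.5926, +0.8055)
n_3 = (-0.2571, +0.9664)
n_4 = (-0.9981, +0.0624)
n_5 = (-0.9244, -0.3814)
n_6 = (-0.7386, -0.6742)
  (0,1): δ = 81.37°  ·
  (0,2): δ = 45.50°  ·
  (0,3): δ = 5.74°  ✓
  (0,4): δ = 77.26°  ·
  (0,5): δ = 103.26°  ·
  (0,6): δ = 123.23°  ·
  (1,2): δ = 144.14°  ·
  (1,3): δ = 92.89°  ·
  (1,4): δ = 21.37°  ·
  (1,5): δ = 4.63°  ✓
  (1,6): δ = 24.59°  ·
  (2,3): δ = 128.76°  ·
  (2,4): δ = 57.23°  ·
  (2,5): δ = 31.24°  ·
  (2,6): δ = 11.27°  ✓
  (3,4): δ = 108.48°  ·
  (3,5): δ = 82.48°  ·
  (3,6): δ = 62.51°  ·
  (4,5): δ = 154.00°  ·
  (4,6): δ = 134.04°  ·
  (5,6): δ = 160.03°  ·
antipodal pairs: 3

count = 3; pairs: (0,3), (1,5), (2,6)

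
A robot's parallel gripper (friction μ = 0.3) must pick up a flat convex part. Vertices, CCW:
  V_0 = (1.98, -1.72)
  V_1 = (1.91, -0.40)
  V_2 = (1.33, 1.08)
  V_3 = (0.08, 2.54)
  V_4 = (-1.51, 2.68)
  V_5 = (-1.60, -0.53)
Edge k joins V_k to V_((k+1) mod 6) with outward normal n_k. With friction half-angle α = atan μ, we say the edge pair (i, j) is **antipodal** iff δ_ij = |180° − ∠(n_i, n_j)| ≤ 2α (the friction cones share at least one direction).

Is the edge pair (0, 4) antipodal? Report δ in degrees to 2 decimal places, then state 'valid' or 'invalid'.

α = atan 0.3 = 16.70°;  2α = 33.40°
edge 0: e_0 = (-0.07, +1.32);  n_0 = (+0.9986, +0.0530)
edge 4: e_4 = (-0.09, -3.21);  n_4 = (-0.9996, +0.0280)
∠(n_0, n_4) = 175.36°
δ = |180° − 175.36°| = 4.64°
4.64° ≤ 2α = 33.40°  →  valid

δ = 4.64°, valid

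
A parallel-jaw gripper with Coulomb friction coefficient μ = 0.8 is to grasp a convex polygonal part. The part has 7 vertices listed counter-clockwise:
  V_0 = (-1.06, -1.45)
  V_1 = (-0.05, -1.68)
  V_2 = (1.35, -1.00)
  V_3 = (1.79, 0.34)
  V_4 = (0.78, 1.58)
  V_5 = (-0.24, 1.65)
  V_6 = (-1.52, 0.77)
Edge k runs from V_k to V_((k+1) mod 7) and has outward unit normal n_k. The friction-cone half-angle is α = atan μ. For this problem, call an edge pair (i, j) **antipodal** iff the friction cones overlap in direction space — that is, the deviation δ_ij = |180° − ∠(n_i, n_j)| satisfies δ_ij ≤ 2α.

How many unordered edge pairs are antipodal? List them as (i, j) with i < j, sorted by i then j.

count = 12; pairs: (0,3), (0,4), (0,5), (1,3), (1,4), (1,5), (1,6), (2,4), (2,5), (2,6), (3,6), (4,6)

α = atan 0.8 = 38.66°;  2α = 77.32°
n_0 = (-0.2220, -0.9750)
n_1 = (+0.4369, -0.8995)
n_2 = (+0.9501, -0.3120)
n_3 = (+0.7753, +0.6315)
n_4 = (+0.0685, +0.9977)
n_5 = (-0.5665, +0.8240)
n_6 = (-0.9792, -0.2029)
  (0,1): δ = 141.26°  ·
  (0,2): δ = 95.35°  ·
  (0,3): δ = 38.01°  ✓
  (0,4): δ = 8.90°  ✓
  (0,5): δ = 47.34°  ✓
  (0,6): δ = 114.54°  ·
  (1,2): δ = 134.08°  ·
  (1,3): δ = 76.74°  ✓
  (1,4): δ = 29.83°  ✓
  (1,5): δ = 8.60°  ✓
  (1,6): δ = 75.80°  ✓
  (2,3): δ = 122.66°  ·
  (2,4): δ = 75.75°  ✓
  (2,5): δ = 37.31°  ✓
  (2,6): δ = 29.88°  ✓
  (3,4): δ = 133.09°  ·
  (3,5): δ = 94.65°  ·
  (3,6): δ = 27.46°  ✓
  (4,5): δ = 141.57°  ·
  (4,6): δ = 74.37°  ✓
  (5,6): δ = 112.80°  ·
antipodal pairs: 12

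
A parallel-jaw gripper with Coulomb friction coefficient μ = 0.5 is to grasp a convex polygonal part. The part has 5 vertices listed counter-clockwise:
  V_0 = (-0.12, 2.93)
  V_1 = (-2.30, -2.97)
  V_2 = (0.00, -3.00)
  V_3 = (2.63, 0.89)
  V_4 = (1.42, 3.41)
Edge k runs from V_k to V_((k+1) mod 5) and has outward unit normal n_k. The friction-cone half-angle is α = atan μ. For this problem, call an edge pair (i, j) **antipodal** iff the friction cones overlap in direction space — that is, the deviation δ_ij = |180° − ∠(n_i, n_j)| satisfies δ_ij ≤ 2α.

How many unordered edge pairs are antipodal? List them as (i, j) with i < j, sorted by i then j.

α = atan 0.5 = 26.57°;  2α = 53.13°
n_0 = (-0.9380, +0.3466)
n_1 = (-0.0130, -0.9999)
n_2 = (+0.8284, -0.5601)
n_3 = (+0.9015, +0.4328)
n_4 = (-0.2976, +0.9547)
  (0,1): δ = 70.47°  ·
  (0,2): δ = 13.78°  ✓
  (0,3): δ = 45.93°  ✓
  (0,4): δ = 127.59°  ·
  (1,2): δ = 123.32°  ·
  (1,3): δ = 63.60°  ·
  (1,4): δ = 18.06°  ✓
  (2,3): δ = 120.29°  ·
  (2,4): δ = 38.63°  ✓
  (3,4): δ = 98.34°  ·
antipodal pairs: 4

count = 4; pairs: (0,2), (0,3), (1,4), (2,4)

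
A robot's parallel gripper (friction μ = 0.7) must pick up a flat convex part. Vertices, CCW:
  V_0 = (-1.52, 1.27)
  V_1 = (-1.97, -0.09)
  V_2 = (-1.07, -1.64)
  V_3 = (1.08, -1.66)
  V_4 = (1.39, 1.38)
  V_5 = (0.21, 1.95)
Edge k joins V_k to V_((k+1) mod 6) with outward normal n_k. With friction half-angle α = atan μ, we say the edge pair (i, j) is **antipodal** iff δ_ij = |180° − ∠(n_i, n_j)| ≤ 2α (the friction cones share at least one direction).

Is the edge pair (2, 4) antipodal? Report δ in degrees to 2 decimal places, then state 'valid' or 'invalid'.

δ = 25.25°, valid

α = atan 0.7 = 34.99°;  2α = 69.98°
edge 2: e_2 = (+2.15, -0.02);  n_2 = (-0.0093, -1.0000)
edge 4: e_4 = (-1.18, +0.57);  n_4 = (+0.4350, +0.9004)
∠(n_2, n_4) = 154.75°
δ = |180° − 154.75°| = 25.25°
25.25° ≤ 2α = 69.98°  →  valid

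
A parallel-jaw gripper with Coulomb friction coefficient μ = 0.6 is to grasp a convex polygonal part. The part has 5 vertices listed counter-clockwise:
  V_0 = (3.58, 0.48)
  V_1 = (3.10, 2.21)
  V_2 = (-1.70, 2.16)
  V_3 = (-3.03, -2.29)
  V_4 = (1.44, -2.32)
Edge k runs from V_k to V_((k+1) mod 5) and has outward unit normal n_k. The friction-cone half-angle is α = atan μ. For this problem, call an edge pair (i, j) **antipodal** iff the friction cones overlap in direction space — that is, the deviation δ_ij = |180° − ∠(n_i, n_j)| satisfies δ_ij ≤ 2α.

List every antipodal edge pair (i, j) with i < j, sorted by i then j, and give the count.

count = 4; pairs: (0,2), (1,3), (1,4), (2,4)

α = atan 0.6 = 30.96°;  2α = 61.93°
n_0 = (+0.9636, +0.2674)
n_1 = (-0.0104, +0.9999)
n_2 = (-0.9581, +0.2864)
n_3 = (-0.0067, -1.0000)
n_4 = (+0.7945, -0.6072)
  (0,1): δ = 104.91°  ·
  (0,2): δ = 32.15°  ✓
  (0,3): δ = 74.11°  ·
  (0,4): δ = 127.10°  ·
  (1,2): δ = 107.24°  ·
  (1,3): δ = 0.98°  ✓
  (1,4): δ = 52.01°  ✓
  (2,3): δ = 73.74°  ·
  (2,4): δ = 20.75°  ✓
  (3,4): δ = 127.01°  ·
antipodal pairs: 4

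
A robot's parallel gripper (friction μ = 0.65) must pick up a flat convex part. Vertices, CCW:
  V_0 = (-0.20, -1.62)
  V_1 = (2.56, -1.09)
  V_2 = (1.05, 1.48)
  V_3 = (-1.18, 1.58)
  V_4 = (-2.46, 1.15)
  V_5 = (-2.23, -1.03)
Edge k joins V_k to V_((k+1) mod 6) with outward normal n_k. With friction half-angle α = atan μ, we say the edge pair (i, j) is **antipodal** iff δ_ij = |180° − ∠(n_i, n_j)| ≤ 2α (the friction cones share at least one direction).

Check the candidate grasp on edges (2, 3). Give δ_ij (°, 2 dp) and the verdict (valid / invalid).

δ = 158.86°, invalid

α = atan 0.65 = 33.02°;  2α = 66.05°
edge 2: e_2 = (-2.23, +0.10);  n_2 = (+0.0448, +0.9990)
edge 3: e_3 = (-1.28, -0.43);  n_3 = (-0.3184, +0.9479)
∠(n_2, n_3) = 21.14°
δ = |180° − 21.14°| = 158.86°
158.86° > 2α = 66.05°  →  invalid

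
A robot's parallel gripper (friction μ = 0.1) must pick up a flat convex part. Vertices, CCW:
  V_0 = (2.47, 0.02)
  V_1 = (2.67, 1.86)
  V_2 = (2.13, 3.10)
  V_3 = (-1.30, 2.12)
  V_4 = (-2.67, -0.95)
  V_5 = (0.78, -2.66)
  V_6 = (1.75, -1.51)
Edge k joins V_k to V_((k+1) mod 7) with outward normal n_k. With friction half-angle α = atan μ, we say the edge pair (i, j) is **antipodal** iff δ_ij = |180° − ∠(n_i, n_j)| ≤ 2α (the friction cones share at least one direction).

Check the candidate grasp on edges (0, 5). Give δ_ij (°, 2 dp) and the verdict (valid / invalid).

δ = 146.06°, invalid

α = atan 0.1 = 5.71°;  2α = 11.42°
edge 0: e_0 = (+0.20, +1.84);  n_0 = (+0.9941, -0.1081)
edge 5: e_5 = (+0.97, +1.15);  n_5 = (+0.7644, -0.6447)
∠(n_0, n_5) = 33.94°
δ = |180° − 33.94°| = 146.06°
146.06° > 2α = 11.42°  →  invalid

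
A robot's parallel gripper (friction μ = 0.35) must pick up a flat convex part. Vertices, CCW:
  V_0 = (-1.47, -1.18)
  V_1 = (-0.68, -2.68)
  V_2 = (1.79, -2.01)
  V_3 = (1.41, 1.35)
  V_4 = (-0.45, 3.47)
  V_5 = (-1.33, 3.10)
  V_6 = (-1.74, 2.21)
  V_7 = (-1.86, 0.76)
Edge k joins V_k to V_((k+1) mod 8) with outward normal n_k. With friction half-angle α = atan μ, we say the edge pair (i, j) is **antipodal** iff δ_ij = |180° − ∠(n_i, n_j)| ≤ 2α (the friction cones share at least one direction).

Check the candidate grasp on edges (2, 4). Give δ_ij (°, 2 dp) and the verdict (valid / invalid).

δ = 73.65°, invalid

α = atan 0.35 = 19.29°;  2α = 38.58°
edge 2: e_2 = (-0.38, +3.36);  n_2 = (+0.9937, +0.1124)
edge 4: e_4 = (-0.88, -0.37);  n_4 = (-0.3876, +0.9218)
∠(n_2, n_4) = 106.35°
δ = |180° − 106.35°| = 73.65°
73.65° > 2α = 38.58°  →  invalid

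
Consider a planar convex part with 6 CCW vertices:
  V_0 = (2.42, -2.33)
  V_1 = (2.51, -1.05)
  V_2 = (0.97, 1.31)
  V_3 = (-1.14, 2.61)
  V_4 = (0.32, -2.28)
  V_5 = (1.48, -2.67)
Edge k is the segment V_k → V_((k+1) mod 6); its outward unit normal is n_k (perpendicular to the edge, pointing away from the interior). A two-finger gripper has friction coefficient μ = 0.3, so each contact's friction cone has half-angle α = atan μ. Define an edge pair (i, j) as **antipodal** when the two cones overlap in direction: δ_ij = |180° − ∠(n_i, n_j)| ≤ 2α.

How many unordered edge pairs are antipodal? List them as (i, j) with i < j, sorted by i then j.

count = 3; pairs: (0,3), (1,3), (2,4)

α = atan 0.3 = 16.70°;  2α = 33.40°
n_0 = (+0.9975, -0.0701)
n_1 = (+0.8375, +0.5465)
n_2 = (+0.5245, +0.8514)
n_3 = (-0.9582, -0.2861)
n_4 = (-0.3187, -0.9479)
n_5 = (+0.3401, -0.9404)
  (0,1): δ = 142.85°  ·
  (0,2): δ = 117.62°  ·
  (0,3): δ = 20.65°  ✓
  (0,4): δ = 75.44°  ·
  (0,5): δ = 113.91°  ·
  (1,2): δ = 154.76°  ·
  (1,3): δ = 16.50°  ✓
  (1,4): δ = 38.29°  ·
  (1,5): δ = 76.76°  ·
  (2,3): δ = 41.74°  ·
  (2,4): δ = 13.05°  ✓
  (2,5): δ = 51.52°  ·
  (3,4): δ = 125.21°  ·
  (3,5): δ = 86.74°  ·
  (4,5): δ = 141.53°  ·
antipodal pairs: 3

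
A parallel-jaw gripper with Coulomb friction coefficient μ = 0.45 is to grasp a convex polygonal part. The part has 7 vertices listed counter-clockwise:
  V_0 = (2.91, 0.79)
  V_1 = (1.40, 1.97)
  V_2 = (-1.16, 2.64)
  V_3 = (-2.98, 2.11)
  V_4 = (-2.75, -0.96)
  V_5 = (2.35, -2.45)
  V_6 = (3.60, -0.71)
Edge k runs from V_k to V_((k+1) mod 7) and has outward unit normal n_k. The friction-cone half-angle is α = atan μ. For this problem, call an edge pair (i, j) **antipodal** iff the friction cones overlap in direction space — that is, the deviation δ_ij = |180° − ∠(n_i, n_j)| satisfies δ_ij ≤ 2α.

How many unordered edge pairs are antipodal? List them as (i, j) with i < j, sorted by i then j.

α = atan 0.45 = 24.23°;  2α = 48.46°
n_0 = (+0.6157, +0.7879)
n_1 = (+0.2532, +0.9674)
n_2 = (-0.2796, +0.9601)
n_3 = (-0.9972, -0.0747)
n_4 = (-0.2804, -0.9599)
n_5 = (+0.8122, -0.5834)
n_6 = (+0.9085, +0.4179)
  (0,1): δ = 156.66°  ·
  (0,2): δ = 125.76°  ·
  (0,3): δ = 47.71°  ✓
  (0,4): δ = 21.72°  ✓
  (0,5): δ = 92.31°  ·
  (0,6): δ = 152.71°  ·
  (1,2): δ = 149.10°  ·
  (1,3): δ = 71.05°  ·
  (1,4): δ = 1.62°  ✓
  (1,5): δ = 68.97°  ·
  (1,6): δ = 129.37°  ·
  (2,3): δ = 101.95°  ·
  (2,4): δ = 32.52°  ✓
  (2,5): δ = 38.07°  ✓
  (2,6): δ = 98.47°  ·
  (3,4): δ = 110.57°  ·
  (3,5): δ = 39.98°  ✓
  (3,6): δ = 20.42°  ✓
  (4,5): δ = 109.41°  ·
  (4,6): δ = 49.01°  ·
  (5,6): δ = 119.60°  ·
antipodal pairs: 7

count = 7; pairs: (0,3), (0,4), (1,4), (2,4), (2,5), (3,5), (3,6)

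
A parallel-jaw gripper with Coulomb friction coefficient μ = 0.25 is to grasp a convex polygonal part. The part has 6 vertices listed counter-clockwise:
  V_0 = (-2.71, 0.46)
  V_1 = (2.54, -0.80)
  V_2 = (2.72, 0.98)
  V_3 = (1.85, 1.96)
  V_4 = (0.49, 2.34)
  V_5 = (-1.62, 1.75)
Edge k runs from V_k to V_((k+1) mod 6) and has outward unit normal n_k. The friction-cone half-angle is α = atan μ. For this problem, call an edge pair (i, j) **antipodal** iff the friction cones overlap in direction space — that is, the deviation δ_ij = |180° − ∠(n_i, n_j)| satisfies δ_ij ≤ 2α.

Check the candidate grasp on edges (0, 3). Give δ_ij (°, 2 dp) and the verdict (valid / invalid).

δ = 2.12°, valid

α = atan 0.25 = 14.04°;  2α = 28.07°
edge 0: e_0 = (+5.25, -1.26);  n_0 = (-0.2334, -0.9724)
edge 3: e_3 = (-1.36, +0.38);  n_3 = (+0.2691, +0.9631)
∠(n_0, n_3) = 177.88°
δ = |180° − 177.88°| = 2.12°
2.12° ≤ 2α = 28.07°  →  valid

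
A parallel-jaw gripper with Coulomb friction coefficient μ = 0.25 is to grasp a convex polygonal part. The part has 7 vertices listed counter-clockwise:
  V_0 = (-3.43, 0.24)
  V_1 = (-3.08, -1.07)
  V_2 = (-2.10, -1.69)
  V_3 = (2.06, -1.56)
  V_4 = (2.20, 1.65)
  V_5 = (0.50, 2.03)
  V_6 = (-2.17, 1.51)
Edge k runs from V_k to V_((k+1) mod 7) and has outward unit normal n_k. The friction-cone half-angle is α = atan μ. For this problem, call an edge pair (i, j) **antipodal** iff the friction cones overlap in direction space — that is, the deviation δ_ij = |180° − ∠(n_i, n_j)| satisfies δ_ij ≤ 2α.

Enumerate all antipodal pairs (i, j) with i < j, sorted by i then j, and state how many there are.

count = 4; pairs: (0,3), (1,4), (2,4), (2,5)

α = atan 0.25 = 14.04°;  2α = 28.07°
n_0 = (-0.9661, -0.2581)
n_1 = (-0.5346, -0.8451)
n_2 = (+0.0312, -0.9995)
n_3 = (+0.9991, -0.0436)
n_4 = (+0.2181, +0.9759)
n_5 = (-0.1912, +0.9816)
n_6 = (-0.7099, +0.7043)
  (0,1): δ = 137.28°  ·
  (0,2): δ = 103.17°  ·
  (0,3): δ = 17.46°  ✓
  (0,4): δ = 62.44°  ·
  (0,5): δ = 86.06°  ·
  (0,6): δ = 120.27°  ·
  (1,2): δ = 145.89°  ·
  (1,3): δ = 60.18°  ·
  (1,4): δ = 19.72°  ✓
  (1,5): δ = 43.34°  ·
  (1,6): δ = 77.55°  ·
  (2,3): δ = 94.29°  ·
  (2,4): δ = 14.39°  ✓
  (2,5): δ = 9.23°  ✓
  (2,6): δ = 43.44°  ·
  (3,4): δ = 100.10°  ·
  (3,5): δ = 76.48°  ·
  (3,6): δ = 42.28°  ·
  (4,5): δ = 156.38°  ·
  (4,6): δ = 122.17°  ·
  (5,6): δ = 145.79°  ·
antipodal pairs: 4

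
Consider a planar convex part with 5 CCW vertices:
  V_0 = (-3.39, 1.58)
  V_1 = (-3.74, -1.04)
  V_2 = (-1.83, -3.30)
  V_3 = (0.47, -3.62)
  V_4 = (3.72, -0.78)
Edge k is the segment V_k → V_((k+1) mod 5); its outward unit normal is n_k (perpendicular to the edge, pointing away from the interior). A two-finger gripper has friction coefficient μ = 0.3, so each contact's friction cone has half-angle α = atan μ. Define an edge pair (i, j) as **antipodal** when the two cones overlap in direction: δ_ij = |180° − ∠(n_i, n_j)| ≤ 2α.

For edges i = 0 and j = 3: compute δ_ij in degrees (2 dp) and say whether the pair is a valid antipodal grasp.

α = atan 0.3 = 16.70°;  2α = 33.40°
edge 0: e_0 = (-0.35, -2.62);  n_0 = (-0.9912, +0.1324)
edge 3: e_3 = (+3.25, +2.84);  n_3 = (+0.6580, -0.7530)
∠(n_0, n_3) = 138.76°
δ = |180° − 138.76°| = 41.24°
41.24° > 2α = 33.40°  →  invalid

δ = 41.24°, invalid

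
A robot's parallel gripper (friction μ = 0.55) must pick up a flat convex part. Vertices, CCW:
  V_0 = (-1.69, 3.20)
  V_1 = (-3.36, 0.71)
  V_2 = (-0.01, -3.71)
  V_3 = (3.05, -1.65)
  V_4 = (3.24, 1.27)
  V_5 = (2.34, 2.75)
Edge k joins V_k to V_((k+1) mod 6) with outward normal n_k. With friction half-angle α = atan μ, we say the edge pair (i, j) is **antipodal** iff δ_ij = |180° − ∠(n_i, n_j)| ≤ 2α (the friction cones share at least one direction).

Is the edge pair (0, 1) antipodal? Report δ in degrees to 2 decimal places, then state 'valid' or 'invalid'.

δ = 108.99°, invalid

α = atan 0.55 = 28.81°;  2α = 57.62°
edge 0: e_0 = (-1.67, -2.49);  n_0 = (-0.8305, +0.5570)
edge 1: e_1 = (+3.35, -4.42);  n_1 = (-0.7970, -0.6040)
∠(n_0, n_1) = 71.01°
δ = |180° − 71.01°| = 108.99°
108.99° > 2α = 57.62°  →  invalid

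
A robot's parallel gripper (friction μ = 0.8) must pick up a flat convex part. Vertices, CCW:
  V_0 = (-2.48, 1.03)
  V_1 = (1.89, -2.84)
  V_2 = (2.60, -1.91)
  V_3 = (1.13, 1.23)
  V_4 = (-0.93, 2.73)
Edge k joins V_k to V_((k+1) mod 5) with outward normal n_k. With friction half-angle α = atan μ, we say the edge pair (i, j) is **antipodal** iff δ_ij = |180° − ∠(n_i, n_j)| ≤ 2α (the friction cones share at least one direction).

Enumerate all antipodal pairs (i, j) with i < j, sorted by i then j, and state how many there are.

count = 4; pairs: (0,2), (0,3), (1,4), (2,4)

α = atan 0.8 = 38.66°;  2α = 77.32°
n_0 = (-0.6630, -0.7486)
n_1 = (+0.7948, -0.6068)
n_2 = (+0.9057, +0.4240)
n_3 = (+0.5886, +0.8084)
n_4 = (-0.7390, +0.6738)
  (0,1): δ = 85.83°  ·
  (0,2): δ = 23.39°  ✓
  (0,3): δ = 5.47°  ✓
  (0,4): δ = 89.17°  ·
  (1,2): δ = 117.55°  ·
  (1,3): δ = 88.70°  ·
  (1,4): δ = 5.00°  ✓
  (2,3): δ = 151.15°  ·
  (2,4): δ = 67.44°  ✓
  (3,4): δ = 96.30°  ·
antipodal pairs: 4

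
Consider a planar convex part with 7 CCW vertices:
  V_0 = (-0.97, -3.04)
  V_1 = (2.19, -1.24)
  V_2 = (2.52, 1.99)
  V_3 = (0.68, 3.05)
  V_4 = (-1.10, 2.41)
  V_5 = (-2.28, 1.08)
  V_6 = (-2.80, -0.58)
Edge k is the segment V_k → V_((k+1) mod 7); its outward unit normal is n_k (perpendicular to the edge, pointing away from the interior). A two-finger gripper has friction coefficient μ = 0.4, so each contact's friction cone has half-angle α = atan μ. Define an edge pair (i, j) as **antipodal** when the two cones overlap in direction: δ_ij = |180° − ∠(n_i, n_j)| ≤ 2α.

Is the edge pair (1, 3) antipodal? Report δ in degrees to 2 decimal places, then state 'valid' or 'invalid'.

α = atan 0.4 = 21.80°;  2α = 43.60°
edge 1: e_1 = (+0.33, +3.23);  n_1 = (+0.9948, -0.1016)
edge 3: e_3 = (-1.78, -0.64);  n_3 = (-0.3383, +0.9410)
∠(n_1, n_3) = 115.61°
δ = |180° − 115.61°| = 64.39°
64.39° > 2α = 43.60°  →  invalid

δ = 64.39°, invalid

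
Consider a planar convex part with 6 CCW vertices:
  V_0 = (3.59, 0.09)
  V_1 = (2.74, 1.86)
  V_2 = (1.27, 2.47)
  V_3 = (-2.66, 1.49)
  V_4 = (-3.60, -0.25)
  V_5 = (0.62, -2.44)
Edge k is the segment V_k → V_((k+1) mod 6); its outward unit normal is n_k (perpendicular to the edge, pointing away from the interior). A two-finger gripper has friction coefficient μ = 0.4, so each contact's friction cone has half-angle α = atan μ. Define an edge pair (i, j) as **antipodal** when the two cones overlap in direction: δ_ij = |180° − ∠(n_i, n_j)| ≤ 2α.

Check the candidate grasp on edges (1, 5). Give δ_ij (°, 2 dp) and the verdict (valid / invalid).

α = atan 0.4 = 21.80°;  2α = 43.60°
edge 1: e_1 = (-1.47, +0.61);  n_1 = (+0.3833, +0.9236)
edge 5: e_5 = (+2.97, +2.53);  n_5 = (+0.6485, -0.7612)
∠(n_1, n_5) = 117.04°
δ = |180° − 117.04°| = 62.96°
62.96° > 2α = 43.60°  →  invalid

δ = 62.96°, invalid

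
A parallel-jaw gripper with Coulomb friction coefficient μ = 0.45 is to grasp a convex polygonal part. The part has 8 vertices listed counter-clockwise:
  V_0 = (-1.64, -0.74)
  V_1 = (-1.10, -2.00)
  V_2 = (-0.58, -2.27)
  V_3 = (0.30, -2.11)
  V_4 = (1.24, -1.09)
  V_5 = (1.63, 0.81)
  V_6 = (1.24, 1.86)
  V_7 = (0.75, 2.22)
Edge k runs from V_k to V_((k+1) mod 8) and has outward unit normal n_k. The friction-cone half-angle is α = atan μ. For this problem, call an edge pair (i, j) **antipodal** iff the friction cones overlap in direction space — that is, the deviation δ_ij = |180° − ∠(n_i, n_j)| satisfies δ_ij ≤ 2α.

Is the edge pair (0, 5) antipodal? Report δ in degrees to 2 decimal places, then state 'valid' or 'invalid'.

α = atan 0.45 = 24.23°;  2α = 48.46°
edge 0: e_0 = (+0.54, -1.26);  n_0 = (-0.9191, -0.3939)
edge 5: e_5 = (-0.39, +1.05);  n_5 = (+0.9374, +0.3482)
∠(n_0, n_5) = 177.18°
δ = |180° − 177.18°| = 2.82°
2.82° ≤ 2α = 48.46°  →  valid

δ = 2.82°, valid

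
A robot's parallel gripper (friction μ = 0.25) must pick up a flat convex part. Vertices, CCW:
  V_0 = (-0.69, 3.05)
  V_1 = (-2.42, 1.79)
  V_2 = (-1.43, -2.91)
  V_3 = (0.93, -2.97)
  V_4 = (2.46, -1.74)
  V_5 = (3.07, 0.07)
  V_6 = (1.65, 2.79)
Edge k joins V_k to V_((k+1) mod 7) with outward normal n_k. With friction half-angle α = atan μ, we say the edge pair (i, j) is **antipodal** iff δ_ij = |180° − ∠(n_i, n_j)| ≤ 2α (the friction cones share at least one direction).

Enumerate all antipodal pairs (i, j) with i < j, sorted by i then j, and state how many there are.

count = 3; pairs: (0,3), (1,5), (2,6)

α = atan 0.25 = 14.04°;  2α = 28.07°
n_0 = (-0.5887, +0.8083)
n_1 = (-0.9785, -0.2061)
n_2 = (-0.0254, -0.9997)
n_3 = (+0.6266, -0.7794)
n_4 = (+0.9476, -0.3194)
n_5 = (+0.8865, +0.4628)
n_6 = (+0.1104, +0.9939)
  (0,1): δ = 114.17°  ·
  (0,2): δ = 37.52°  ·
  (0,3): δ = 2.73°  ✓
  (0,4): δ = 35.31°  ·
  (0,5): δ = 81.50°  ·
  (0,6): δ = 137.59°  ·
  (1,2): δ = 103.35°  ·
  (1,3): δ = 63.10°  ·
  (1,4): δ = 30.52°  ·
  (1,5): δ = 15.67°  ✓
  (1,6): δ = 71.77°  ·
  (2,3): δ = 139.75°  ·
  (2,4): δ = 107.17°  ·
  (2,5): δ = 60.98°  ·
  (2,6): δ = 4.88°  ✓
  (3,4): δ = 147.42°  ·
  (3,5): δ = 101.23°  ·
  (3,6): δ = 45.14°  ·
  (4,5): δ = 133.81°  ·
  (4,6): δ = 77.72°  ·
  (5,6): δ = 123.91°  ·
antipodal pairs: 3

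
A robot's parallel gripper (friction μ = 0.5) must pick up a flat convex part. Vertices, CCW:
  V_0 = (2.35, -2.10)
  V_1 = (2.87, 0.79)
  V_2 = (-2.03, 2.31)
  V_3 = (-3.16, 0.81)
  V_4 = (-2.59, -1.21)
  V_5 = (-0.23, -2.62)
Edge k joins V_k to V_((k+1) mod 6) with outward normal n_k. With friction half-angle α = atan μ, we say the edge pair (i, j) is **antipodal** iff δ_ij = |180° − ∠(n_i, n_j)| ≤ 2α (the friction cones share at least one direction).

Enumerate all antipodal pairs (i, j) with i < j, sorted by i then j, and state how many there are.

α = atan 0.5 = 26.57°;  2α = 53.13°
n_0 = (+0.9842, -0.1771)
n_1 = (+0.2963, +0.9551)
n_2 = (-0.7987, +0.6017)
n_3 = (-0.9624, -0.2716)
n_4 = (-0.5129, -0.8585)
n_5 = (+0.1976, -0.9803)
  (0,1): δ = 97.03°  ·
  (0,2): δ = 26.79°  ✓
  (0,3): δ = 25.96°  ✓
  (0,4): δ = 69.34°  ·
  (0,5): δ = 111.60°  ·
  (1,2): δ = 109.76°  ·
  (1,3): δ = 57.01°  ·
  (1,4): δ = 13.62°  ✓
  (1,5): δ = 28.63°  ✓
  (2,3): δ = 127.25°  ·
  (2,4): δ = 83.86°  ·
  (2,5): δ = 41.61°  ✓
  (3,4): δ = 136.61°  ·
  (3,5): δ = 94.36°  ·
  (4,5): δ = 137.75°  ·
antipodal pairs: 5

count = 5; pairs: (0,2), (0,3), (1,4), (1,5), (2,5)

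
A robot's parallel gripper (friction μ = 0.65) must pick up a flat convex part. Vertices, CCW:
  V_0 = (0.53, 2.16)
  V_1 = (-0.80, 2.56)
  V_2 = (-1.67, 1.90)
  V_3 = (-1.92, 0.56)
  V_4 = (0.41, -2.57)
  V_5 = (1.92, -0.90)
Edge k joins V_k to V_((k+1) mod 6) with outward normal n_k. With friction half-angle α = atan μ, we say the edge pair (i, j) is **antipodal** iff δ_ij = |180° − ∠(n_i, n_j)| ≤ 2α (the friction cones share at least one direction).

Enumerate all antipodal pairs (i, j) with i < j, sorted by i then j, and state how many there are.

α = atan 0.65 = 33.02°;  2α = 66.05°
n_0 = (+0.2880, +0.9576)
n_1 = (-0.6044, +0.7967)
n_2 = (-0.9830, +0.1834)
n_3 = (-0.8021, -0.5971)
n_4 = (+0.7417, -0.6707)
n_5 = (+0.9105, +0.4136)
  (0,1): δ = 126.08°  ·
  (0,2): δ = 83.83°  ·
  (0,3): δ = 36.60°  ✓
  (0,4): δ = 64.62°  ✓
  (0,5): δ = 131.17°  ·
  (1,2): δ = 137.75°  ·
  (1,3): δ = 90.52°  ·
  (1,4): δ = 10.70°  ✓
  (1,5): δ = 77.25°  ·
  (2,3): δ = 132.77°  ·
  (2,4): δ = 31.55°  ✓
  (2,5): δ = 35.00°  ✓
  (3,4): δ = 78.78°  ·
  (3,5): δ = 12.23°  ✓
  (4,5): δ = 113.45°  ·
antipodal pairs: 6

count = 6; pairs: (0,3), (0,4), (1,4), (2,4), (2,5), (3,5)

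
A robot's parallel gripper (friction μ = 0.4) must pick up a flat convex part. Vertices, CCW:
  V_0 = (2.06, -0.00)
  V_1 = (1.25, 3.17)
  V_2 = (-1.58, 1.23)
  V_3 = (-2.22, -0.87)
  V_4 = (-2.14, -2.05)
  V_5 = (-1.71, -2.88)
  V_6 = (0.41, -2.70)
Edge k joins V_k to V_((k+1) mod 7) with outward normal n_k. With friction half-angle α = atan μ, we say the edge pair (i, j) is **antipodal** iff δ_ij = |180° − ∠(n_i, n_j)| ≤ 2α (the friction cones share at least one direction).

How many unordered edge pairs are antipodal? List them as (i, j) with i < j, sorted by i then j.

α = atan 0.4 = 21.80°;  2α = 43.60°
n_0 = (+0.9689, +0.2476)
n_1 = (-0.5654, +0.8248)
n_2 = (-0.9566, +0.2915)
n_3 = (-0.9977, -0.0676)
n_4 = (-0.8879, -0.4600)
n_5 = (+0.0846, -0.9964)
n_6 = (+0.8533, -0.5215)
  (0,1): δ = 69.90°  ·
  (0,2): δ = 31.28°  ✓
  (0,3): δ = 10.46°  ✓
  (0,4): δ = 13.05°  ✓
  (0,5): δ = 80.52°  ·
  (0,6): δ = 134.24°  ·
  (1,2): δ = 141.38°  ·
  (1,3): δ = 120.55°  ·
  (1,4): δ = 97.04°  ·
  (1,5): δ = 29.58°  ✓
  (1,6): δ = 24.14°  ✓
  (2,3): δ = 159.17°  ·
  (2,4): δ = 135.66°  ·
  (2,5): δ = 68.20°  ·
  (2,6): δ = 14.48°  ✓
  (3,4): δ = 156.49°  ·
  (3,5): δ = 89.03°  ·
  (3,6): δ = 35.31°  ✓
  (4,5): δ = 112.53°  ·
  (4,6): δ = 58.82°  ·
  (5,6): δ = 126.28°  ·
antipodal pairs: 7

count = 7; pairs: (0,2), (0,3), (0,4), (1,5), (1,6), (2,6), (3,6)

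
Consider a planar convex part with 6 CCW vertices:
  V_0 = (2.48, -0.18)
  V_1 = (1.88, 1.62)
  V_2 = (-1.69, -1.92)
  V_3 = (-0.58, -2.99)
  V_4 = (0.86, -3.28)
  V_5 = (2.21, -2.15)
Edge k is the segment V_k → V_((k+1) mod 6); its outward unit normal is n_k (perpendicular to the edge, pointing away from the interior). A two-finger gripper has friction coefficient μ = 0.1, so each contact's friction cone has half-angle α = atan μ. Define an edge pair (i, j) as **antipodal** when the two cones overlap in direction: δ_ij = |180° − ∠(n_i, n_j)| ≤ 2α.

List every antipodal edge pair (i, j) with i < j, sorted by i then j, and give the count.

count = 1; pairs: (1,4)

α = atan 0.1 = 5.71°;  2α = 11.42°
n_0 = (+0.9487, +0.3162)
n_1 = (-0.7041, +0.7101)
n_2 = (-0.6940, -0.7200)
n_3 = (-0.1974, -0.9803)
n_4 = (+0.6419, -0.7668)
n_5 = (+0.9907, -0.1358)
  (0,1): δ = 63.68°  ·
  (0,2): δ = 27.62°  ·
  (0,3): δ = 60.18°  ·
  (0,4): δ = 111.50°  ·
  (0,5): δ = 153.76°  ·
  (1,2): δ = 88.71°  ·
  (1,3): δ = 56.14°  ·
  (1,4): δ = 4.83°  ✓
  (1,5): δ = 37.44°  ·
  (2,3): δ = 147.44°  ·
  (2,4): δ = 96.12°  ·
  (2,5): δ = 53.86°  ·
  (3,4): δ = 128.68°  ·
  (3,5): δ = 86.42°  ·
  (4,5): δ = 137.73°  ·
antipodal pairs: 1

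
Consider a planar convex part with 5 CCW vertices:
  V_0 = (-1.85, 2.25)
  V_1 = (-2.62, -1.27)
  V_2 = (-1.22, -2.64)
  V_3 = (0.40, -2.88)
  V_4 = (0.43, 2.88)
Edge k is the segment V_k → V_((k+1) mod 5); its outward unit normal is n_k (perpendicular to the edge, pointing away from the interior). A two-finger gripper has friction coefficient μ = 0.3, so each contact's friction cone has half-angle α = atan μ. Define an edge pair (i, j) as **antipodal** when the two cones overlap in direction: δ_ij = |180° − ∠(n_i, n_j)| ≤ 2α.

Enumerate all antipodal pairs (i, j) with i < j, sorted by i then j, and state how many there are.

count = 2; pairs: (0,3), (2,4)

α = atan 0.3 = 16.70°;  2α = 33.40°
n_0 = (-0.9769, +0.2137)
n_1 = (-0.6994, -0.7147)
n_2 = (-0.1465, -0.9892)
n_3 = (+1.0000, -0.0052)
n_4 = (-0.2663, +0.9639)
  (0,1): δ = 122.04°  ·
  (0,2): δ = 86.09°  ·
  (0,3): δ = 12.04°  ✓
  (0,4): δ = 117.79°  ·
  (1,2): δ = 144.05°  ·
  (1,3): δ = 45.92°  ·
  (1,4): δ = 59.83°  ·
  (2,3): δ = 81.87°  ·
  (2,4): δ = 23.87°  ✓
  (3,4): δ = 74.26°  ·
antipodal pairs: 2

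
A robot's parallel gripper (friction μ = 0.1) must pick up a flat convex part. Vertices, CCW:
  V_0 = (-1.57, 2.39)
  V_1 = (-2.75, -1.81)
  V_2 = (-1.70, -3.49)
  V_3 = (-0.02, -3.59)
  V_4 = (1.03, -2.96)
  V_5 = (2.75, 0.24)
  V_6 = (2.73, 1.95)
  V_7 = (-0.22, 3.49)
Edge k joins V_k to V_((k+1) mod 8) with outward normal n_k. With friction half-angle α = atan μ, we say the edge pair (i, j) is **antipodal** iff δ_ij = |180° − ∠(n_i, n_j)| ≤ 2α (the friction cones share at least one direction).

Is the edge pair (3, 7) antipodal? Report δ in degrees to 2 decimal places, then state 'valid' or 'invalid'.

δ = 8.21°, valid

α = atan 0.1 = 5.71°;  2α = 11.42°
edge 3: e_3 = (+1.05, +0.63);  n_3 = (+0.5145, -0.8575)
edge 7: e_7 = (-1.35, -1.10);  n_7 = (-0.6317, +0.7752)
∠(n_3, n_7) = 171.79°
δ = |180° − 171.79°| = 8.21°
8.21° ≤ 2α = 11.42°  →  valid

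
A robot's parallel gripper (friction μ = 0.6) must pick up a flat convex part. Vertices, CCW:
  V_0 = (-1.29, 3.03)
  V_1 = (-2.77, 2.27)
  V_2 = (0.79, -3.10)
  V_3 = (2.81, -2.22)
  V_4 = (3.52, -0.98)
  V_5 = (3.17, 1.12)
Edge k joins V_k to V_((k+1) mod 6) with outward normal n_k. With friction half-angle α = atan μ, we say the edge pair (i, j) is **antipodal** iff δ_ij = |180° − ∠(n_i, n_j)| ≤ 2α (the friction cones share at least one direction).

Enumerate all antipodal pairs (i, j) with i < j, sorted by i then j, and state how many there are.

count = 5; pairs: (0,2), (0,3), (1,4), (1,5), (2,5)

α = atan 0.6 = 30.96°;  2α = 61.93°
n_0 = (-0.4568, +0.8896)
n_1 = (-0.8335, -0.5525)
n_2 = (+0.3994, -0.9168)
n_3 = (+0.8678, -0.4969)
n_4 = (+0.9864, +0.1644)
n_5 = (+0.3937, +0.9193)
  (0,1): δ = 83.64°  ·
  (0,2): δ = 3.64°  ✓
  (0,3): δ = 33.02°  ✓
  (0,4): δ = 72.28°  ·
  (0,5): δ = 129.64°  ·
  (1,2): δ = 100.00°  ·
  (1,3): δ = 63.34°  ·
  (1,4): δ = 24.08°  ✓
  (1,5): δ = 33.27°  ✓
  (2,3): δ = 143.33°  ·
  (2,4): δ = 104.08°  ·
  (2,5): δ = 46.72°  ✓
  (3,4): δ = 140.74°  ·
  (3,5): δ = 83.39°  ·
  (4,5): δ = 122.65°  ·
antipodal pairs: 5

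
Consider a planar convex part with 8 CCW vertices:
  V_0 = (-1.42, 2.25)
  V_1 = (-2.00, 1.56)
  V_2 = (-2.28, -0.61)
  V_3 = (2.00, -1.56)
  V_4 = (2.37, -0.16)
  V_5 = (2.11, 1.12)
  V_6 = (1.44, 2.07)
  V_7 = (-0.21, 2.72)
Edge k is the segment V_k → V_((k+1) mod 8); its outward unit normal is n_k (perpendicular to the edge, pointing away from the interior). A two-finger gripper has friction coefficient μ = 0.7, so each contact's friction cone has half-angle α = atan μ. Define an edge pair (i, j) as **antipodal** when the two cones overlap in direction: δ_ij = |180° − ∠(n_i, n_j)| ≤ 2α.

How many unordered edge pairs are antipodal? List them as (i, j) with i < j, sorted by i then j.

count = 11; pairs: (0,2), (0,3), (0,4), (1,3), (1,4), (1,5), (2,4), (2,5), (2,6), (2,7), (3,7)

α = atan 0.7 = 34.99°;  2α = 69.98°
n_0 = (-0.7655, +0.6435)
n_1 = (-0.9918, +0.1280)
n_2 = (-0.2167, -0.9762)
n_3 = (+0.9668, -0.2555)
n_4 = (+0.9800, +0.1991)
n_5 = (+0.8172, +0.5763)
n_6 = (+0.3665, +0.9304)
n_7 = (-0.3621, +0.9321)
  (0,1): δ = 147.30°  ·
  (0,2): δ = 62.46°  ✓
  (0,3): δ = 25.25°  ✓
  (0,4): δ = 51.53°  ✓
  (0,5): δ = 75.24°  ·
  (0,6): δ = 108.55°  ·
  (0,7): δ = 151.28°  ·
  (1,2): δ = 95.16°  ·
  (1,3): δ = 7.45°  ✓
  (1,4): δ = 18.83°  ✓
  (1,5): δ = 42.55°  ✓
  (1,6): δ = 75.85°  ·
  (1,7): δ = 118.58°  ·
  (2,3): δ = 92.29°  ·
  (2,4): δ = 66.00°  ✓
  (2,5): δ = 42.29°  ✓
  (2,6): δ = 8.99°  ✓
  (2,7): δ = 33.74°  ✓
  (3,4): δ = 153.71°  ·
  (3,5): δ = 130.00°  ·
  (3,6): δ = 96.70°  ·
  (3,7): δ = 53.97°  ✓
  (4,5): δ = 156.29°  ·
  (4,6): δ = 122.98°  ·
  (4,7): δ = 80.25°  ·
  (5,6): δ = 146.70°  ·
  (5,7): δ = 103.97°  ·
  (6,7): δ = 137.27°  ·
antipodal pairs: 11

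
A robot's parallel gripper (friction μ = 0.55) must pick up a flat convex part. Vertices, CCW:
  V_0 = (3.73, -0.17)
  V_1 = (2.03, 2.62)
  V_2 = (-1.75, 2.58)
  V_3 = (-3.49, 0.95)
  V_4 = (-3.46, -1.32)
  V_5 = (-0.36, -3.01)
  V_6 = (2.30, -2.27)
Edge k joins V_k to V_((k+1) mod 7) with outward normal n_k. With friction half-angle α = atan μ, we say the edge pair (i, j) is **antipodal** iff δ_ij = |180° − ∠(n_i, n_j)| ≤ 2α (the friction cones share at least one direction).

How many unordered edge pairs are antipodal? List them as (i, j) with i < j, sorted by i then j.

count = 8; pairs: (0,3), (0,4), (1,4), (1,5), (1,6), (2,5), (2,6), (3,6)

α = atan 0.55 = 28.81°;  2α = 57.62°
n_0 = (+0.8540, +0.5203)
n_1 = (-0.0106, +0.9999)
n_2 = (-0.6837, +0.7298)
n_3 = (-0.9999, -0.0132)
n_4 = (-0.4787, -0.8780)
n_5 = (+0.2680, -0.9634)
n_6 = (+0.8266, -0.5628)
  (0,1): δ = 120.75°  ·
  (0,2): δ = 78.22°  ·
  (0,3): δ = 30.60°  ✓
  (0,4): δ = 30.05°  ✓
  (0,5): δ = 74.19°  ·
  (0,6): δ = 114.39°  ·
  (1,2): δ = 137.48°  ·
  (1,3): δ = 89.85°  ·
  (1,4): δ = 29.20°  ✓
  (1,5): δ = 14.94°  ✓
  (1,6): δ = 55.14°  ✓
  (2,3): δ = 132.37°  ·
  (2,4): δ = 71.73°  ·
  (2,5): δ = 27.58°  ✓
  (2,6): δ = 12.62°  ✓
  (3,4): δ = 119.35°  ·
  (3,5): δ = 75.21°  ·
  (3,6): δ = 35.01°  ✓
  (4,5): δ = 135.86°  ·
  (4,6): δ = 95.66°  ·
  (5,6): δ = 139.80°  ·
antipodal pairs: 8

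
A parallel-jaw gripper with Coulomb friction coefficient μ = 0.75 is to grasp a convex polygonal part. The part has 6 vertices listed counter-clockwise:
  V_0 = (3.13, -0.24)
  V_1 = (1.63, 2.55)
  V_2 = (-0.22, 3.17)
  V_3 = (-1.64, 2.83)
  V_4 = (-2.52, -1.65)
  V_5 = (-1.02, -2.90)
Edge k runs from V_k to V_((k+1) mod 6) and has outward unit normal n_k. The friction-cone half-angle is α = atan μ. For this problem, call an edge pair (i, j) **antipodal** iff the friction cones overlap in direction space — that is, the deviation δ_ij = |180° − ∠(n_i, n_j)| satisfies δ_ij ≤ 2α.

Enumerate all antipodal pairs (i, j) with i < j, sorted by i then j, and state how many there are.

count = 7; pairs: (0,3), (0,4), (1,4), (1,5), (2,4), (2,5), (3,5)

α = atan 0.75 = 36.87°;  2α = 73.74°
n_0 = (+0.8808, +0.4735)
n_1 = (+0.3178, +0.9482)
n_2 = (-0.2329, +0.9725)
n_3 = (-0.9812, +0.1927)
n_4 = (-0.6402, -0.7682)
n_5 = (+0.5396, -0.8419)
  (0,1): δ = 136.79°  ·
  (0,2): δ = 104.80°  ·
  (0,3): δ = 39.38°  ✓
  (0,4): δ = 21.93°  ✓
  (0,5): δ = 94.39°  ·
  (1,2): δ = 148.01°  ·
  (1,3): δ = 82.59°  ·
  (1,4): δ = 21.28°  ✓
  (1,5): δ = 51.19°  ✓
  (2,3): δ = 114.58°  ·
  (2,4): δ = 53.27°  ✓
  (2,5): δ = 19.19°  ✓
  (3,4): δ = 118.69°  ·
  (3,5): δ = 46.23°  ✓
  (4,5): δ = 107.54°  ·
antipodal pairs: 7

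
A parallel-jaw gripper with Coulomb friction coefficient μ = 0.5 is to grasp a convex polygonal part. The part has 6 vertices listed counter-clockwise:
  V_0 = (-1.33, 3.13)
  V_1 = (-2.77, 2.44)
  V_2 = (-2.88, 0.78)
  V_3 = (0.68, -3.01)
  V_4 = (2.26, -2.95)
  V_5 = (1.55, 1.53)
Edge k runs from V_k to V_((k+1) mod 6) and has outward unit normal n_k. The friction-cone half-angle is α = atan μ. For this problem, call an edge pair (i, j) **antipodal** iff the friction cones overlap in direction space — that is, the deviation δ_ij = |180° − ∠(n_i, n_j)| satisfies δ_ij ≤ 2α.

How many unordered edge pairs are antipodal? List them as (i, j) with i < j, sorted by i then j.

count = 5; pairs: (0,3), (1,4), (2,4), (2,5), (3,5)

α = atan 0.5 = 26.57°;  2α = 53.13°
n_0 = (-0.4321, +0.9018)
n_1 = (-0.9978, +0.0661)
n_2 = (-0.7289, -0.6846)
n_3 = (+0.0379, -0.9993)
n_4 = (+0.9877, +0.1565)
n_5 = (+0.4856, +0.8742)
  (0,1): δ = 119.39°  ·
  (0,2): δ = 72.39°  ·
  (0,3): δ = 23.43°  ✓
  (0,4): δ = 73.40°  ·
  (0,5): δ = 125.34°  ·
  (1,2): δ = 133.00°  ·
  (1,3): δ = 84.03°  ·
  (1,4): δ = 12.80°  ✓
  (1,5): δ = 64.74°  ·
  (2,3): δ = 131.03°  ·
  (2,4): δ = 34.20°  ✓
  (2,5): δ = 17.74°  ✓
  (3,4): δ = 83.17°  ·
  (3,5): δ = 31.23°  ✓
  (4,5): δ = 128.06°  ·
antipodal pairs: 5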